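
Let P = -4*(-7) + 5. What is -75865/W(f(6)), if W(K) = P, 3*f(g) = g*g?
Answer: -75865/33 ≈ -2298.9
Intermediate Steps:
f(g) = g²/3 (f(g) = (g*g)/3 = g²/3)
P = 33 (P = 28 + 5 = 33)
W(K) = 33
-75865/W(f(6)) = -75865/33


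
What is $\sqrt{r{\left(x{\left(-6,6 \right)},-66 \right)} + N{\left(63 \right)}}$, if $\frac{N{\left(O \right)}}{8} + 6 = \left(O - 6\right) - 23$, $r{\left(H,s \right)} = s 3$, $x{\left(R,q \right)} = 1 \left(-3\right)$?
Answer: $\sqrt{26} \approx 5.099$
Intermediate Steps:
$x{\left(R,q \right)} = -3$
$r{\left(H,s \right)} = 3 s$
$N{\left(O \right)} = -280 + 8 O$ ($N{\left(O \right)} = -48 + 8 \left(\left(O - 6\right) - 23\right) = -48 + 8 \left(\left(-6 + O\right) - 23\right) = -48 + 8 \left(-29 + O\right) = -48 + \left(-232 + 8 O\right) = -280 + 8 O$)
$\sqrt{r{\left(x{\left(-6,6 \right)},-66 \right)} + N{\left(63 \right)}} = \sqrt{3 \left(-66\right) + \left(-280 + 8 \cdot 63\right)} = \sqrt{-198 + \left(-280 + 504\right)} = \sqrt{-198 + 224} = \sqrt{26}$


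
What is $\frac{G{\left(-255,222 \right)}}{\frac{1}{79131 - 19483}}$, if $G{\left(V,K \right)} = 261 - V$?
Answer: $30778368$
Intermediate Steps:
$\frac{G{\left(-255,222 \right)}}{\frac{1}{79131 - 19483}} = \frac{261 - -255}{\frac{1}{79131 - 19483}} = \frac{261 + 255}{\frac{1}{59648}} = 516 \frac{1}{\frac{1}{59648}} = 516 \cdot 59648 = 30778368$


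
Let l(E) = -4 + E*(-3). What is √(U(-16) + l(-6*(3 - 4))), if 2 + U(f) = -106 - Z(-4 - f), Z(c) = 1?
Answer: I*√131 ≈ 11.446*I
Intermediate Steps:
l(E) = -4 - 3*E
U(f) = -109 (U(f) = -2 + (-106 - 1*1) = -2 + (-106 - 1) = -2 - 107 = -109)
√(U(-16) + l(-6*(3 - 4))) = √(-109 + (-4 - (-18)*(3 - 4))) = √(-109 + (-4 - (-18)*(-1))) = √(-109 + (-4 - 3*6)) = √(-109 + (-4 - 18)) = √(-109 - 22) = √(-131) = I*√131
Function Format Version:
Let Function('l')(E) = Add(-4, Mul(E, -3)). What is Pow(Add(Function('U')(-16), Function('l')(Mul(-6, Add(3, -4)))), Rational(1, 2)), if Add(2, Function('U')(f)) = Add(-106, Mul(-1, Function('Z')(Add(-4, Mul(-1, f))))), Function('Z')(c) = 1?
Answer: Mul(I, Pow(131, Rational(1, 2))) ≈ Mul(11.446, I)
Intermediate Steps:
Function('l')(E) = Add(-4, Mul(-3, E))
Function('U')(f) = -109 (Function('U')(f) = Add(-2, Add(-106, Mul(-1, 1))) = Add(-2, Add(-106, -1)) = Add(-2, -107) = -109)
Pow(Add(Function('U')(-16), Function('l')(Mul(-6, Add(3, -4)))), Rational(1, 2)) = Pow(Add(-109, Add(-4, Mul(-3, Mul(-6, Add(3, -4))))), Rational(1, 2)) = Pow(Add(-109, Add(-4, Mul(-3, Mul(-6, -1)))), Rational(1, 2)) = Pow(Add(-109, Add(-4, Mul(-3, 6))), Rational(1, 2)) = Pow(Add(-109, Add(-4, -18)), Rational(1, 2)) = Pow(Add(-109, -22), Rational(1, 2)) = Pow(-131, Rational(1, 2)) = Mul(I, Pow(131, Rational(1, 2)))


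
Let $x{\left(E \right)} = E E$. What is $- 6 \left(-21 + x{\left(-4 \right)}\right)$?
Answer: $30$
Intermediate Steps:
$x{\left(E \right)} = E^{2}$
$- 6 \left(-21 + x{\left(-4 \right)}\right) = - 6 \left(-21 + \left(-4\right)^{2}\right) = - 6 \left(-21 + 16\right) = \left(-6\right) \left(-5\right) = 30$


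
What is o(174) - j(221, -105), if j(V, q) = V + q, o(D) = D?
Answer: 58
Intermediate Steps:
o(174) - j(221, -105) = 174 - (221 - 105) = 174 - 1*116 = 174 - 116 = 58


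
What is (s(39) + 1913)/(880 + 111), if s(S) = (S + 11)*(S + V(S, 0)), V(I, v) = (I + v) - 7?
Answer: 5463/991 ≈ 5.5126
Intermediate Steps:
V(I, v) = -7 + I + v
s(S) = (-7 + 2*S)*(11 + S) (s(S) = (S + 11)*(S + (-7 + S + 0)) = (11 + S)*(S + (-7 + S)) = (11 + S)*(-7 + 2*S) = (-7 + 2*S)*(11 + S))
(s(39) + 1913)/(880 + 111) = ((-77 + 2*39² + 15*39) + 1913)/(880 + 111) = ((-77 + 2*1521 + 585) + 1913)/991 = ((-77 + 3042 + 585) + 1913)*(1/991) = (3550 + 1913)*(1/991) = 5463*(1/991) = 5463/991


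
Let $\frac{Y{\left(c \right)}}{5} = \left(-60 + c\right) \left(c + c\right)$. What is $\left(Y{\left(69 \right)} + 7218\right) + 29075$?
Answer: $42503$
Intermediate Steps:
$Y{\left(c \right)} = 10 c \left(-60 + c\right)$ ($Y{\left(c \right)} = 5 \left(-60 + c\right) \left(c + c\right) = 5 \left(-60 + c\right) 2 c = 5 \cdot 2 c \left(-60 + c\right) = 10 c \left(-60 + c\right)$)
$\left(Y{\left(69 \right)} + 7218\right) + 29075 = \left(10 \cdot 69 \left(-60 + 69\right) + 7218\right) + 29075 = \left(10 \cdot 69 \cdot 9 + 7218\right) + 29075 = \left(6210 + 7218\right) + 29075 = 13428 + 29075 = 42503$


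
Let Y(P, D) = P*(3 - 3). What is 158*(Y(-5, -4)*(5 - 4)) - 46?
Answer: -46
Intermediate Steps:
Y(P, D) = 0 (Y(P, D) = P*0 = 0)
158*(Y(-5, -4)*(5 - 4)) - 46 = 158*(0*(5 - 4)) - 46 = 158*(0*1) - 46 = 158*0 - 46 = 0 - 46 = -46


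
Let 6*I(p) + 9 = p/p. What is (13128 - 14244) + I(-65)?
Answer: -3352/3 ≈ -1117.3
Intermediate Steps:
I(p) = -4/3 (I(p) = -3/2 + (p/p)/6 = -3/2 + (⅙)*1 = -3/2 + ⅙ = -4/3)
(13128 - 14244) + I(-65) = (13128 - 14244) - 4/3 = -1116 - 4/3 = -3352/3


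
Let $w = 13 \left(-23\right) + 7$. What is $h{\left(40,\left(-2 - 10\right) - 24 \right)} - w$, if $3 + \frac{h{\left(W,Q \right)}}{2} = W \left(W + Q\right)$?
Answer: $606$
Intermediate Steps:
$h{\left(W,Q \right)} = -6 + 2 W \left(Q + W\right)$ ($h{\left(W,Q \right)} = -6 + 2 W \left(W + Q\right) = -6 + 2 W \left(Q + W\right)$)
$w = -292$ ($w = -299 + 7 = -292$)
$h{\left(40,\left(-2 - 10\right) - 24 \right)} - w = \left(-6 + 2 \cdot 40^{2} + 2 \left(\left(-2 - 10\right) - 24\right) 40\right) - -292 = \left(-6 + 2 \cdot 1600 + 2 \left(\left(-2 - 10\right) - 24\right) 40\right) + 292 = \left(-6 + 3200 + 2 \left(-12 - 24\right) 40\right) + 292 = \left(-6 + 3200 + 2 \left(-36\right) 40\right) + 292 = \left(-6 + 3200 - 2880\right) + 292 = 314 + 292 = 606$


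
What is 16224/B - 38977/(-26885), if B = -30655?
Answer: 151731539/164831935 ≈ 0.92052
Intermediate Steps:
16224/B - 38977/(-26885) = 16224/(-30655) - 38977/(-26885) = 16224*(-1/30655) - 38977*(-1/26885) = -16224/30655 + 38977/26885 = 151731539/164831935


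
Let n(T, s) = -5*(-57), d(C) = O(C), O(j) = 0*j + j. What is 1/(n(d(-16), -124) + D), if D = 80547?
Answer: 1/80832 ≈ 1.2371e-5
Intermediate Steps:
O(j) = j (O(j) = 0 + j = j)
d(C) = C
n(T, s) = 285
1/(n(d(-16), -124) + D) = 1/(285 + 80547) = 1/80832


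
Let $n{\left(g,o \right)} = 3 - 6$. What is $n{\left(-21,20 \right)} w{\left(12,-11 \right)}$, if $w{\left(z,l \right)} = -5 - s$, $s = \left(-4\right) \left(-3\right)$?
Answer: $51$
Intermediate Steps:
$s = 12$
$n{\left(g,o \right)} = -3$
$w{\left(z,l \right)} = -17$ ($w{\left(z,l \right)} = -5 - 12 = -17$)
$n{\left(-21,20 \right)} w{\left(12,-11 \right)} = \left(-3\right) \left(-17\right) = 51$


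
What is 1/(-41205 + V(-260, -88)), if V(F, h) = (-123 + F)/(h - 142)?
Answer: -230/9476767 ≈ -2.4270e-5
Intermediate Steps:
V(F, h) = (-123 + F)/(-142 + h)
1/(-41205 + V(-260, -88)) = 1/(-41205 + (-123 - 260)/(-142 - 88)) = 1/(-41205 - 383/(-230)) = 1/(-41205 - 1/230*(-383)) = 1/(-41205 + 383/230) = 1/(-9476767/230) = -230/9476767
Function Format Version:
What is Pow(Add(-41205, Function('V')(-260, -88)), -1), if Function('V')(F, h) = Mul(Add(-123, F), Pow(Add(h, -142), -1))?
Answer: Rational(-230, 9476767) ≈ -2.4270e-5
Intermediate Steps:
Function('V')(F, h) = Mul(Pow(Add(-142, h), -1), Add(-123, F)) (Function('V')(F, h) = Mul(Add(-123, F), Pow(Add(-142, h), -1)) = Mul(Pow(Add(-142, h), -1), Add(-123, F)))
Pow(Add(-41205, Function('V')(-260, -88)), -1) = Pow(Add(-41205, Mul(Pow(Add(-142, -88), -1), Add(-123, -260))), -1) = Pow(Add(-41205, Mul(Pow(-230, -1), -383)), -1) = Pow(Add(-41205, Mul(Rational(-1, 230), -383)), -1) = Pow(Add(-41205, Rational(383, 230)), -1) = Pow(Rational(-9476767, 230), -1) = Rational(-230, 9476767)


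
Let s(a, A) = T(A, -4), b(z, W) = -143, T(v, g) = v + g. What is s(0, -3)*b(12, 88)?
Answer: 1001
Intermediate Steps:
T(v, g) = g + v
s(a, A) = -4 + A
s(0, -3)*b(12, 88) = (-4 - 3)*(-143) = -7*(-143) = 1001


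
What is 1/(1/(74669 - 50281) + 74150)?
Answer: 24388/1808370201 ≈ 1.3486e-5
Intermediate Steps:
1/(1/(74669 - 50281) + 74150) = 1/(1/24388 + 74150) = 1/(1808370201/24388) = 24388/1808370201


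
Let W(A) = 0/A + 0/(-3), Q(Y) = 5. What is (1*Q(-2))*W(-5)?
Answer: 0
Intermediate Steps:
W(A) = 0 (W(A) = 0 + 0*(-⅓) = 0 + 0 = 0)
(1*Q(-2))*W(-5) = (1*5)*0 = 5*0 = 0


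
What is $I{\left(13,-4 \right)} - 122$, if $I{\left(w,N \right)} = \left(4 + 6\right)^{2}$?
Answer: $-22$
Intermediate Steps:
$I{\left(w,N \right)} = 100$ ($I{\left(w,N \right)} = 10^{2} = 100$)
$I{\left(13,-4 \right)} - 122 = 100 - 122 = -22$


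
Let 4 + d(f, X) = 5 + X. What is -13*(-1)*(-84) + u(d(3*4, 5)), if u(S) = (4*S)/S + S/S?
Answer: -1087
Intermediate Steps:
d(f, X) = 1 + X (d(f, X) = -4 + (5 + X) = 1 + X)
u(S) = 5 (u(S) = 4 + 1 = 5)
-13*(-1)*(-84) + u(d(3*4, 5)) = -13*(-1)*(-84) + 5 = 13*(-84) + 5 = -1092 + 5 = -1087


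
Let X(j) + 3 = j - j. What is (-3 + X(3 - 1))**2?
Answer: 36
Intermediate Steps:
X(j) = -3 (X(j) = -3 + (j - j) = -3 + 0 = -3)
(-3 + X(3 - 1))**2 = (-3 - 3)**2 = (-6)**2 = 36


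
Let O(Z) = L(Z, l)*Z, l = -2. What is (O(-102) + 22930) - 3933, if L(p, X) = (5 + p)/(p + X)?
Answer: 982897/52 ≈ 18902.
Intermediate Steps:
L(p, X) = (5 + p)/(X + p)
O(Z) = Z*(5 + Z)/(-2 + Z) (O(Z) = ((5 + Z)/(-2 + Z))*Z = Z*(5 + Z)/(-2 + Z))
(O(-102) + 22930) - 3933 = (-102*(5 - 102)/(-2 - 102) + 22930) - 3933 = (-102*(-97)/(-104) + 22930) - 3933 = (-102*(-1/104)*(-97) + 22930) - 3933 = (-4947/52 + 22930) - 3933 = 1187413/52 - 3933 = 982897/52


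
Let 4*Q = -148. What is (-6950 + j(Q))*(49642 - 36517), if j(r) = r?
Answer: -91704375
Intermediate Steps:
Q = -37 (Q = (1/4)*(-148) = -37)
(-6950 + j(Q))*(49642 - 36517) = (-6950 - 37)*(49642 - 36517) = -6987*13125 = -91704375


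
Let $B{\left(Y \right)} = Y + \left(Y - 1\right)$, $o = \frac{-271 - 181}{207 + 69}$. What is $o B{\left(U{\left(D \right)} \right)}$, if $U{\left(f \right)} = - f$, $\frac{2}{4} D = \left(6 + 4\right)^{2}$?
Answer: $\frac{45313}{69} \approx 656.71$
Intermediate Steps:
$D = 200$ ($D = 2 \left(6 + 4\right)^{2} = 2 \cdot 10^{2} = 2 \cdot 100 = 200$)
$o = - \frac{113}{69}$ ($o = - \frac{452}{276} = \left(-452\right) \frac{1}{276} = - \frac{113}{69} \approx -1.6377$)
$B{\left(Y \right)} = -1 + 2 Y$ ($B{\left(Y \right)} = Y + \left(-1 + Y\right) = -1 + 2 Y$)
$o B{\left(U{\left(D \right)} \right)} = - \frac{113 \left(-1 + 2 \left(\left(-1\right) 200\right)\right)}{69} = - \frac{113 \left(-1 + 2 \left(-200\right)\right)}{69} = - \frac{113 \left(-1 - 400\right)}{69} = \left(- \frac{113}{69}\right) \left(-401\right) = \frac{45313}{69}$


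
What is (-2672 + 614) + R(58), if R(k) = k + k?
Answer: -1942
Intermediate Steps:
R(k) = 2*k
(-2672 + 614) + R(58) = (-2672 + 614) + 2*58 = -2058 + 116 = -1942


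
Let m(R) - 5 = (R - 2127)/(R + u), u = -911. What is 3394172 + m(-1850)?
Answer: 9371326674/2761 ≈ 3.3942e+6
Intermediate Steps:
m(R) = 5 + (-2127 + R)/(-911 + R) (m(R) = 5 + (R - 2127)/(R - 911) = 5 + (-2127 + R)/(-911 + R))
3394172 + m(-1850) = 3394172 + 2*(-3341 + 3*(-1850))/(-911 - 1850) = 3394172 + 2*(-3341 - 5550)/(-2761) = 3394172 + 2*(-1/2761)*(-8891) = 3394172 + 17782/2761 = 9371326674/2761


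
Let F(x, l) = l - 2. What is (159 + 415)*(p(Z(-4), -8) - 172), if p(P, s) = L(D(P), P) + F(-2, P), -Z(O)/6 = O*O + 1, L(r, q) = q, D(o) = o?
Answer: -216972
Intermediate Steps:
F(x, l) = -2 + l
Z(O) = -6 - 6*O² (Z(O) = -6*(O*O + 1) = -6*(O² + 1) = -6*(1 + O²) = -6 - 6*O²)
p(P, s) = -2 + 2*P (p(P, s) = P + (-2 + P) = -2 + 2*P)
(159 + 415)*(p(Z(-4), -8) - 172) = (159 + 415)*((-2 + 2*(-6 - 6*(-4)²)) - 172) = 574*((-2 + 2*(-6 - 6*16)) - 172) = 574*((-2 + 2*(-6 - 96)) - 172) = 574*((-2 + 2*(-102)) - 172) = 574*((-2 - 204) - 172) = 574*(-206 - 172) = 574*(-378) = -216972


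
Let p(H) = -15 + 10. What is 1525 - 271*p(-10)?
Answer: 2880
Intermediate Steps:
p(H) = -5
1525 - 271*p(-10) = 1525 - 271*(-5) = 1525 + 1355 = 2880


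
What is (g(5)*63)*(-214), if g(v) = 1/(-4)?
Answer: 6741/2 ≈ 3370.5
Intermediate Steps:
g(v) = -¼
(g(5)*63)*(-214) = -¼*63*(-214) = -63/4*(-214) = 6741/2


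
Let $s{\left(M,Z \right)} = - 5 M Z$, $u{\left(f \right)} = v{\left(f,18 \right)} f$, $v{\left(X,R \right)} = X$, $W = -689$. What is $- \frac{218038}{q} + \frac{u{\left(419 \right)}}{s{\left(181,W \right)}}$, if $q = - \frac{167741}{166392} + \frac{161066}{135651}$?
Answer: $- \frac{1022902116378519223493}{840925150026715} \approx -1.2164 \cdot 10^{6}$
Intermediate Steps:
$u{\left(f \right)} = f^{2}$ ($u{\left(f \right)} = f f = f^{2}$)
$s{\left(M,Z \right)} = - 5 M Z$
$q = \frac{1348619827}{7523747064}$ ($q = \left(-167741\right) \frac{1}{166392} + 161066 \cdot \frac{1}{135651} = - \frac{167741}{166392} + \frac{161066}{135651} = \frac{1348619827}{7523747064} \approx 0.17925$)
$- \frac{218038}{q} + \frac{u{\left(419 \right)}}{s{\left(181,W \right)}} = - \frac{218038}{\frac{1348619827}{7523747064}} + \frac{419^{2}}{\left(-5\right) 181 \left(-689\right)} = \left(-218038\right) \frac{7523747064}{1348619827} + \frac{175561}{623545} = - \frac{1640462762340432}{1348619827} + 175561 \cdot \frac{1}{623545} = - \frac{1640462762340432}{1348619827} + \frac{175561}{623545} = - \frac{1022902116378519223493}{840925150026715}$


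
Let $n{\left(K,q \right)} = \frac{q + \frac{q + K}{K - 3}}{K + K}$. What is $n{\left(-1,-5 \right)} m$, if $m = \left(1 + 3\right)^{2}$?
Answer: $28$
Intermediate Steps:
$n{\left(K,q \right)} = \frac{q + \frac{K + q}{-3 + K}}{2 K}$
$m = 16$ ($m = 4^{2} = 16$)
$n{\left(-1,-5 \right)} m = \frac{-1 - -10 - -5}{2 \left(-1\right) \left(-3 - 1\right)} 16 = \frac{1}{2} \left(-1\right) \frac{1}{-4} \left(-1 + 10 + 5\right) 16 = \frac{1}{2} \left(-1\right) \left(- \frac{1}{4}\right) 14 \cdot 16 = \frac{7}{4} \cdot 16 = 28$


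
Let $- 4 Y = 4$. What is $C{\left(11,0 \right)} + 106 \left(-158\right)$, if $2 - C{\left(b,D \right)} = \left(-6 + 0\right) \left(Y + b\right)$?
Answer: $-16686$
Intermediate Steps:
$Y = -1$ ($Y = \left(- \frac{1}{4}\right) 4 = -1$)
$C{\left(b,D \right)} = -4 + 6 b$ ($C{\left(b,D \right)} = 2 - \left(-6 + 0\right) \left(-1 + b\right) = 2 - - 6 \left(-1 + b\right) = 2 - \left(6 - 6 b\right) = 2 + \left(-6 + 6 b\right) = -4 + 6 b$)
$C{\left(11,0 \right)} + 106 \left(-158\right) = \left(-4 + 6 \cdot 11\right) + 106 \left(-158\right) = \left(-4 + 66\right) - 16748 = 62 - 16748 = -16686$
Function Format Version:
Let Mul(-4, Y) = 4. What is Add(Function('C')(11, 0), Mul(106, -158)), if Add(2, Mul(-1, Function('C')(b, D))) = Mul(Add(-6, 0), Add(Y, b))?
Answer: -16686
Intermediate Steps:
Y = -1 (Y = Mul(Rational(-1, 4), 4) = -1)
Function('C')(b, D) = Add(-4, Mul(6, b)) (Function('C')(b, D) = Add(2, Mul(-1, Mul(Add(-6, 0), Add(-1, b)))) = Add(2, Mul(-1, Mul(-6, Add(-1, b)))) = Add(2, Mul(-1, Add(6, Mul(-6, b)))) = Add(2, Add(-6, Mul(6, b))) = Add(-4, Mul(6, b)))
Add(Function('C')(11, 0), Mul(106, -158)) = Add(Add(-4, Mul(6, 11)), Mul(106, -158)) = Add(Add(-4, 66), -16748) = Add(62, -16748) = -16686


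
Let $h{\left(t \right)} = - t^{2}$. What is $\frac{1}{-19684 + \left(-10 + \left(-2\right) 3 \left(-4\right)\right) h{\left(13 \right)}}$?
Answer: $- \frac{1}{22050} \approx -4.5351 \cdot 10^{-5}$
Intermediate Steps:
$\frac{1}{-19684 + \left(-10 + \left(-2\right) 3 \left(-4\right)\right) h{\left(13 \right)}} = \frac{1}{-19684 + \left(-10 + \left(-2\right) 3 \left(-4\right)\right) \left(- 13^{2}\right)} = \frac{1}{-19684 + \left(-10 - -24\right) \left(\left(-1\right) 169\right)} = \frac{1}{-19684 + \left(-10 + 24\right) \left(-169\right)} = \frac{1}{-19684 + 14 \left(-169\right)} = \frac{1}{-19684 - 2366} = \frac{1}{-22050} = - \frac{1}{22050}$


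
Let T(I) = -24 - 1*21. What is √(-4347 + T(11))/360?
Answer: I*√122/60 ≈ 0.18409*I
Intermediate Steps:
T(I) = -45 (T(I) = -24 - 21 = -45)
√(-4347 + T(11))/360 = √(-4347 - 45)/360 = √(-4392)*(1/360) = (6*I*√122)*(1/360) = I*√122/60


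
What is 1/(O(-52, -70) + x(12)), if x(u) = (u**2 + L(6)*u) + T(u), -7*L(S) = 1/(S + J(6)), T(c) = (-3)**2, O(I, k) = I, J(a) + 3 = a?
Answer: 21/2117 ≈ 0.0099197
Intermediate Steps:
J(a) = -3 + a
T(c) = 9
L(S) = -1/(7*(3 + S)) (L(S) = -1/(7*(S + (-3 + 6))) = -1/(7*(S + 3)) = -1/(7*(3 + S)))
x(u) = 9 + u**2 - u/63 (x(u) = (u**2 + (-1/(21 + 7*6))*u) + 9 = (u**2 + (-1/(21 + 42))*u) + 9 = (u**2 + (-1/63)*u) + 9 = (u**2 + (-1*1/63)*u) + 9 = (u**2 - u/63) + 9 = 9 + u**2 - u/63)
1/(O(-52, -70) + x(12)) = 1/(-52 + (9 + 12**2 - 1/63*12)) = 1/(-52 + (9 + 144 - 4/21)) = 1/(-52 + 3209/21) = 1/(2117/21) = 21/2117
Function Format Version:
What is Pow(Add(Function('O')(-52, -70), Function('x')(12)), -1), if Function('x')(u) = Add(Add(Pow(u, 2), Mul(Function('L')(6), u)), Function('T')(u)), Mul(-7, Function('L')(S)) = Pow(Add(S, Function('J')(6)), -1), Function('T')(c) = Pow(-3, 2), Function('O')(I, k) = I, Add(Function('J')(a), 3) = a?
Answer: Rational(21, 2117) ≈ 0.0099197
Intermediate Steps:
Function('J')(a) = Add(-3, a)
Function('T')(c) = 9
Function('L')(S) = Mul(Rational(-1, 7), Pow(Add(3, S), -1)) (Function('L')(S) = Mul(Rational(-1, 7), Pow(Add(S, Add(-3, 6)), -1)) = Mul(Rational(-1, 7), Pow(Add(S, 3), -1)) = Mul(Rational(-1, 7), Pow(Add(3, S), -1)))
Function('x')(u) = Add(9, Pow(u, 2), Mul(Rational(-1, 63), u)) (Function('x')(u) = Add(Add(Pow(u, 2), Mul(Mul(-1, Pow(Add(21, Mul(7, 6)), -1)), u)), 9) = Add(Add(Pow(u, 2), Mul(Mul(-1, Pow(Add(21, 42), -1)), u)), 9) = Add(Add(Pow(u, 2), Mul(Mul(-1, Pow(63, -1)), u)), 9) = Add(Add(Pow(u, 2), Mul(Mul(-1, Rational(1, 63)), u)), 9) = Add(Add(Pow(u, 2), Mul(Rational(-1, 63), u)), 9) = Add(9, Pow(u, 2), Mul(Rational(-1, 63), u)))
Pow(Add(Function('O')(-52, -70), Function('x')(12)), -1) = Pow(Add(-52, Add(9, Pow(12, 2), Mul(Rational(-1, 63), 12))), -1) = Pow(Add(-52, Add(9, 144, Rational(-4, 21))), -1) = Pow(Add(-52, Rational(3209, 21)), -1) = Pow(Rational(2117, 21), -1) = Rational(21, 2117)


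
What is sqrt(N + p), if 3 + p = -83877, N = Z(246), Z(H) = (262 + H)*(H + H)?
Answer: 2*sqrt(41514) ≈ 407.50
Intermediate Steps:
Z(H) = 2*H*(262 + H) (Z(H) = (262 + H)*(2*H) = 2*H*(262 + H))
N = 249936 (N = 2*246*(262 + 246) = 2*246*508 = 249936)
p = -83880 (p = -3 - 83877 = -83880)
sqrt(N + p) = sqrt(249936 - 83880) = sqrt(166056) = 2*sqrt(41514)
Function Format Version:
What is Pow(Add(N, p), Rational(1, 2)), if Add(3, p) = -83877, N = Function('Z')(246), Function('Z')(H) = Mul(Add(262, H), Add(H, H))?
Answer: Mul(2, Pow(41514, Rational(1, 2))) ≈ 407.50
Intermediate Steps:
Function('Z')(H) = Mul(2, H, Add(262, H)) (Function('Z')(H) = Mul(Add(262, H), Mul(2, H)) = Mul(2, H, Add(262, H)))
N = 249936 (N = Mul(2, 246, Add(262, 246)) = Mul(2, 246, 508) = 249936)
p = -83880 (p = Add(-3, -83877) = -83880)
Pow(Add(N, p), Rational(1, 2)) = Pow(Add(249936, -83880), Rational(1, 2)) = Pow(166056, Rational(1, 2)) = Mul(2, Pow(41514, Rational(1, 2)))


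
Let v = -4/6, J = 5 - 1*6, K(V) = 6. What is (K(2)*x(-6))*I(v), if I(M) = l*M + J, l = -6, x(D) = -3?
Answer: -54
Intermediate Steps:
J = -1 (J = 5 - 6 = -1)
v = -⅔ (v = -4*⅙ = -⅔ ≈ -0.66667)
I(M) = -1 - 6*M (I(M) = -6*M - 1 = -1 - 6*M)
(K(2)*x(-6))*I(v) = (6*(-3))*(-1 - 6*(-⅔)) = -18*(-1 + 4) = -18*3 = -54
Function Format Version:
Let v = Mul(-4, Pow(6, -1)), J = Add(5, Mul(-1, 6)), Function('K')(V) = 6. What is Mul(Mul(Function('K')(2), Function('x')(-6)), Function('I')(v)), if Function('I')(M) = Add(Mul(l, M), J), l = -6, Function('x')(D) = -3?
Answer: -54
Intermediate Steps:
J = -1 (J = Add(5, -6) = -1)
v = Rational(-2, 3) (v = Mul(-4, Rational(1, 6)) = Rational(-2, 3) ≈ -0.66667)
Function('I')(M) = Add(-1, Mul(-6, M)) (Function('I')(M) = Add(Mul(-6, M), -1) = Add(-1, Mul(-6, M)))
Mul(Mul(Function('K')(2), Function('x')(-6)), Function('I')(v)) = Mul(Mul(6, -3), Add(-1, Mul(-6, Rational(-2, 3)))) = Mul(-18, Add(-1, 4)) = Mul(-18, 3) = -54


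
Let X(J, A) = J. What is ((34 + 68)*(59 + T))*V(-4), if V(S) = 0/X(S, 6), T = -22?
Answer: 0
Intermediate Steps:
V(S) = 0 (V(S) = 0/S = 0)
((34 + 68)*(59 + T))*V(-4) = ((34 + 68)*(59 - 22))*0 = (102*37)*0 = 3774*0 = 0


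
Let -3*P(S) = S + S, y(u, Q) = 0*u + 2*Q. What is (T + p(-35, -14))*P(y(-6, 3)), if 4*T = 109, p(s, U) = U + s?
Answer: 87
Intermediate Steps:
y(u, Q) = 2*Q (y(u, Q) = 0 + 2*Q = 2*Q)
P(S) = -2*S/3 (P(S) = -(S + S)/3 = -2*S/3)
T = 109/4 (T = (¼)*109 = 109/4 ≈ 27.250)
(T + p(-35, -14))*P(y(-6, 3)) = (109/4 + (-14 - 35))*(-4*3/3) = (109/4 - 49)*(-⅔*6) = -87/4*(-4) = 87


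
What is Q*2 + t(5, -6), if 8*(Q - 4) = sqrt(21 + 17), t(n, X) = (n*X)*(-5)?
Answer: 158 + sqrt(38)/4 ≈ 159.54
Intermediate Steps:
t(n, X) = -5*X*n (t(n, X) = (X*n)*(-5) = -5*X*n)
Q = 4 + sqrt(38)/8 (Q = 4 + sqrt(21 + 17)/8 = 4 + sqrt(38)/8 ≈ 4.7706)
Q*2 + t(5, -6) = (4 + sqrt(38)/8)*2 - 5*(-6)*5 = (8 + sqrt(38)/4) + 150 = 158 + sqrt(38)/4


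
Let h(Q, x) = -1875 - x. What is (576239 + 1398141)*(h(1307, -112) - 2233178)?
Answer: -4412622811580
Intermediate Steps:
(576239 + 1398141)*(h(1307, -112) - 2233178) = (576239 + 1398141)*((-1875 - 1*(-112)) - 2233178) = 1974380*((-1875 + 112) - 2233178) = 1974380*(-1763 - 2233178) = 1974380*(-2234941) = -4412622811580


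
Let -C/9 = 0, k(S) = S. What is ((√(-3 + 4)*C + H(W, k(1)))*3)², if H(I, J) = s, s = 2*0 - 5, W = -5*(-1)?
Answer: 225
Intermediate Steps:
W = 5
C = 0 (C = -9*0 = 0)
s = -5 (s = 0 - 5 = -5)
H(I, J) = -5
((√(-3 + 4)*C + H(W, k(1)))*3)² = ((√(-3 + 4)*0 - 5)*3)² = ((√1*0 - 5)*3)² = ((1*0 - 5)*3)² = ((0 - 5)*3)² = (-5*3)² = (-15)² = 225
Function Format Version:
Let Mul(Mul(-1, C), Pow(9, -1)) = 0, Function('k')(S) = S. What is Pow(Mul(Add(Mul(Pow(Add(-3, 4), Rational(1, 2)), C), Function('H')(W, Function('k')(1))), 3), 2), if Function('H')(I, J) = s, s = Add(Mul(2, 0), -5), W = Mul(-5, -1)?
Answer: 225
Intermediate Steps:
W = 5
C = 0 (C = Mul(-9, 0) = 0)
s = -5 (s = Add(0, -5) = -5)
Function('H')(I, J) = -5
Pow(Mul(Add(Mul(Pow(Add(-3, 4), Rational(1, 2)), C), Function('H')(W, Function('k')(1))), 3), 2) = Pow(Mul(Add(Mul(Pow(Add(-3, 4), Rational(1, 2)), 0), -5), 3), 2) = Pow(Mul(Add(Mul(Pow(1, Rational(1, 2)), 0), -5), 3), 2) = Pow(Mul(Add(Mul(1, 0), -5), 3), 2) = Pow(Mul(Add(0, -5), 3), 2) = Pow(Mul(-5, 3), 2) = Pow(-15, 2) = 225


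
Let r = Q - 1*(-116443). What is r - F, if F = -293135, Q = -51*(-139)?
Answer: 416667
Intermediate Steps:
Q = 7089
r = 123532 (r = 7089 - 1*(-116443) = 7089 + 116443 = 123532)
r - F = 123532 - 1*(-293135) = 123532 + 293135 = 416667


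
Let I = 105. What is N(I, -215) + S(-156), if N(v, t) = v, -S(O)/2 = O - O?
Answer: 105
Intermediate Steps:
S(O) = 0 (S(O) = -2*(O - O) = -2*0 = 0)
N(I, -215) + S(-156) = 105 + 0 = 105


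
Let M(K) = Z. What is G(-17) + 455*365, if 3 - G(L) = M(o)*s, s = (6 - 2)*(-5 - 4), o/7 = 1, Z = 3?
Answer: 166186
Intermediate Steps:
o = 7 (o = 7*1 = 7)
s = -36 (s = 4*(-9) = -36)
M(K) = 3
G(L) = 111 (G(L) = 3 - 3*(-36) = 3 - 1*(-108) = 3 + 108 = 111)
G(-17) + 455*365 = 111 + 455*365 = 111 + 166075 = 166186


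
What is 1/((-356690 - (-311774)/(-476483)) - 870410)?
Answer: -476483/584692601074 ≈ -8.1493e-7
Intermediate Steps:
1/((-356690 - (-311774)/(-476483)) - 870410) = 1/((-356690 - (-311774)*(-1)/476483) - 870410) = 1/((-356690 - 1*311774/476483) - 870410) = 1/((-356690 - 311774/476483) - 870410) = 1/(-169957033044/476483 - 870410) = 1/(-584692601074/476483) = -476483/584692601074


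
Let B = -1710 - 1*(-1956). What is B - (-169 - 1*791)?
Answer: 1206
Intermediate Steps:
B = 246 (B = -1710 + 1956 = 246)
B - (-169 - 1*791) = 246 - (-169 - 1*791) = 246 - (-169 - 791) = 246 - 1*(-960) = 246 + 960 = 1206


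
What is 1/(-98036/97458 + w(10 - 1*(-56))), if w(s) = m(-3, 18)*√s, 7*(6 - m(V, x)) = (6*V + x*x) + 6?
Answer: 58520653989/5712312928687762 - 2243917091745*√66/5712312928687762 ≈ -0.0031810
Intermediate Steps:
m(V, x) = 36/7 - 6*V/7 - x²/7 (m(V, x) = 6 - ((6*V + x*x) + 6)/7 = 6 - ((6*V + x²) + 6)/7 = 6 - ((x² + 6*V) + 6)/7 = 6 - (6 + x² + 6*V)/7 = 6 + (-6/7 - 6*V/7 - x²/7) = 36/7 - 6*V/7 - x²/7)
w(s) = -270*√s/7 (w(s) = (36/7 - 6/7*(-3) - ⅐*18²)*√s = (36/7 + 18/7 - ⅐*324)*√s = (36/7 + 18/7 - 324/7)*√s = -270*√s/7)
1/(-98036/97458 + w(10 - 1*(-56))) = 1/(-98036/97458 - 270*√(10 - 1*(-56))/7) = 1/(-98036*1/97458 - 270*√(10 + 56)/7) = 1/(-49018/48729 - 270*√66/7)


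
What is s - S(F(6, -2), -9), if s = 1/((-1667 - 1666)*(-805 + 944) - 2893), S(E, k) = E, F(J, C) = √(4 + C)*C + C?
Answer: 932359/466180 + 2*√2 ≈ 4.8284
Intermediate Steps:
F(J, C) = C + C*√(4 + C) (F(J, C) = C*√(4 + C) + C = C + C*√(4 + C))
s = -1/466180 (s = 1/(-3333*139 - 2893) = 1/(-463287 - 2893) = 1/(-466180) = -1/466180 ≈ -2.1451e-6)
s - S(F(6, -2), -9) = -1/466180 - (-2)*(1 + √(4 - 2)) = -1/466180 - (-2)*(1 + √2) = -1/466180 - (-2 - 2*√2) = -1/466180 + (2 + 2*√2) = 932359/466180 + 2*√2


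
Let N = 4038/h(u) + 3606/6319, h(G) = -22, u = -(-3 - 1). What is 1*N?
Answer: -12718395/69509 ≈ -182.97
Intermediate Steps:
u = 4 (u = -1*(-4) = 4)
N = -12718395/69509 (N = 4038/(-22) + 3606/6319 = 4038*(-1/22) + 3606*(1/6319) = -2019/11 + 3606/6319 = -12718395/69509 ≈ -182.97)
1*N = 1*(-12718395/69509) = -12718395/69509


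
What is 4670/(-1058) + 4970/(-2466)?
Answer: -4193620/652257 ≈ -6.4294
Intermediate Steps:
4670/(-1058) + 4970/(-2466) = 4670*(-1/1058) + 4970*(-1/2466) = -2335/529 - 2485/1233 = -4193620/652257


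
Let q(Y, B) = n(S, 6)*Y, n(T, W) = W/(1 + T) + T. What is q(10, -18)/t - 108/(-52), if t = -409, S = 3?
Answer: 10458/5317 ≈ 1.9669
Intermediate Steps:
n(T, W) = T + W/(1 + T) (n(T, W) = W/(1 + T) + T = T + W/(1 + T))
q(Y, B) = 9*Y/2 (q(Y, B) = ((3 + 6 + 3²)/(1 + 3))*Y = ((3 + 6 + 9)/4)*Y = ((¼)*18)*Y = 9*Y/2)
q(10, -18)/t - 108/(-52) = ((9/2)*10)/(-409) - 108/(-52) = 45*(-1/409) - 108*(-1/52) = -45/409 + 27/13 = 10458/5317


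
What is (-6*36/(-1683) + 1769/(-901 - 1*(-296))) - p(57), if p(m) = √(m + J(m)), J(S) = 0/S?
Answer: -28753/10285 - √57 ≈ -10.345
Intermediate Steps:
J(S) = 0
p(m) = √m (p(m) = √(m + 0) = √m)
(-6*36/(-1683) + 1769/(-901 - 1*(-296))) - p(57) = (-6*36/(-1683) + 1769/(-901 - 1*(-296))) - √57 = (-216*(-1/1683) + 1769/(-901 + 296)) - √57 = (24/187 + 1769/(-605)) - √57 = (24/187 + 1769*(-1/605)) - √57 = (24/187 - 1769/605) - √57 = -28753/10285 - √57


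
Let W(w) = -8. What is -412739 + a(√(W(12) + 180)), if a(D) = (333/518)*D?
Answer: -412739 + 9*√43/7 ≈ -4.1273e+5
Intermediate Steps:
a(D) = 9*D/14 (a(D) = (333*(1/518))*D = 9*D/14)
-412739 + a(√(W(12) + 180)) = -412739 + 9*√(-8 + 180)/14 = -412739 + 9*√172/14 = -412739 + 9*(2*√43)/14 = -412739 + 9*√43/7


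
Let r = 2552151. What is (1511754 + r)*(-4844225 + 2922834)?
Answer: -7808350491855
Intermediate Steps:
(1511754 + r)*(-4844225 + 2922834) = (1511754 + 2552151)*(-4844225 + 2922834) = 4063905*(-1921391) = -7808350491855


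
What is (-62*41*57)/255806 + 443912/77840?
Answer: 913185751/177785170 ≈ 5.1365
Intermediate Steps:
(-62*41*57)/255806 + 443912/77840 = -2542*57*(1/255806) + 443912*(1/77840) = -144894*1/255806 + 7927/1390 = -72447/127903 + 7927/1390 = 913185751/177785170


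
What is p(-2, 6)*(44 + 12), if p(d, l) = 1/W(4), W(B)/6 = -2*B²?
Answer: -7/24 ≈ -0.29167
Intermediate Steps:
W(B) = -12*B² (W(B) = 6*(-2*B²) = -12*B²)
p(d, l) = -1/192 (p(d, l) = 1/(-12*4²) = 1/(-12*16) = 1/(-192) = -1/192)
p(-2, 6)*(44 + 12) = -(44 + 12)/192 = -1/192*56 = -7/24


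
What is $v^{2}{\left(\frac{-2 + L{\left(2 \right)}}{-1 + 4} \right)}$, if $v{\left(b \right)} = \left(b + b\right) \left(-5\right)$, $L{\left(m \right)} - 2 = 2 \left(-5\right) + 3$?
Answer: $\frac{4900}{9} \approx 544.44$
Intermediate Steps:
$L{\left(m \right)} = -5$ ($L{\left(m \right)} = 2 + \left(2 \left(-5\right) + 3\right) = 2 + \left(-10 + 3\right) = 2 - 7 = -5$)
$v{\left(b \right)} = - 10 b$ ($v{\left(b \right)} = 2 b \left(-5\right) = - 10 b$)
$v^{2}{\left(\frac{-2 + L{\left(2 \right)}}{-1 + 4} \right)} = \left(- 10 \frac{-2 - 5}{-1 + 4}\right)^{2} = \left(- 10 \left(- \frac{7}{3}\right)\right)^{2} = \left(- 10 \left(\left(-7\right) \frac{1}{3}\right)\right)^{2} = \left(\left(-10\right) \left(- \frac{7}{3}\right)\right)^{2} = \left(\frac{70}{3}\right)^{2} = \frac{4900}{9}$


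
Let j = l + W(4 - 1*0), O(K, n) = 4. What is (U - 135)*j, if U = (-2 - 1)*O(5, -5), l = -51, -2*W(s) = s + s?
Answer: 8085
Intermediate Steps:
W(s) = -s (W(s) = -(s + s)/2 = -s)
j = -55 (j = -51 - (4 - 1*0) = -51 - (4 + 0) = -51 - 1*4 = -51 - 4 = -55)
U = -12 (U = (-2 - 1)*4 = -3*4 = -12)
(U - 135)*j = (-12 - 135)*(-55) = -147*(-55) = 8085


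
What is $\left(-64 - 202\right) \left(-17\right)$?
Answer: $4522$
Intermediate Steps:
$\left(-64 - 202\right) \left(-17\right) = \left(-266\right) \left(-17\right) = 4522$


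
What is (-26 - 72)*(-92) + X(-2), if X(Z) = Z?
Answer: 9014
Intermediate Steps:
(-26 - 72)*(-92) + X(-2) = (-26 - 72)*(-92) - 2 = -98*(-92) - 2 = 9016 - 2 = 9014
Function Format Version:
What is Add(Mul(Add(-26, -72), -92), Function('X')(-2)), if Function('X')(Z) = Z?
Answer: 9014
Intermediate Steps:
Add(Mul(Add(-26, -72), -92), Function('X')(-2)) = Add(Mul(Add(-26, -72), -92), -2) = Add(Mul(-98, -92), -2) = Add(9016, -2) = 9014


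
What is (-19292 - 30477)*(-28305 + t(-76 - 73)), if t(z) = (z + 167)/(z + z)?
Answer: 209898468126/149 ≈ 1.4087e+9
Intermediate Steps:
t(z) = (167 + z)/(2*z) (t(z) = (167 + z)/((2*z)) = (167 + z)*(1/(2*z)) = (167 + z)/(2*z))
(-19292 - 30477)*(-28305 + t(-76 - 73)) = (-19292 - 30477)*(-28305 + (167 + (-76 - 73))/(2*(-76 - 73))) = -49769*(-28305 + (1/2)*(167 - 149)/(-149)) = -49769*(-28305 + (1/2)*(-1/149)*18) = -49769*(-28305 - 9/149) = -49769*(-4217454/149) = 209898468126/149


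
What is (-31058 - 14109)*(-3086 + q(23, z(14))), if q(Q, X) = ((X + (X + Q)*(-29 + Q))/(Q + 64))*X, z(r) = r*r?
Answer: 22023880870/87 ≈ 2.5315e+8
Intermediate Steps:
z(r) = r²
q(Q, X) = X*(X + (-29 + Q)*(Q + X))/(64 + Q) (q(Q, X) = ((X + (Q + X)*(-29 + Q))/(64 + Q))*X = ((X + (-29 + Q)*(Q + X))/(64 + Q))*X = X*(X + (-29 + Q)*(Q + X))/(64 + Q))
(-31058 - 14109)*(-3086 + q(23, z(14))) = (-31058 - 14109)*(-3086 + 14²*(23² - 29*23 - 28*14² + 23*14²)/(64 + 23)) = -45167*(-3086 + 196*(529 - 667 - 28*196 + 23*196)/87) = -45167*(-3086 + 196*(1/87)*(529 - 667 - 5488 + 4508)) = -45167*(-3086 + 196*(1/87)*(-1118)) = -45167*(-3086 - 219128/87) = -45167*(-487610/87) = 22023880870/87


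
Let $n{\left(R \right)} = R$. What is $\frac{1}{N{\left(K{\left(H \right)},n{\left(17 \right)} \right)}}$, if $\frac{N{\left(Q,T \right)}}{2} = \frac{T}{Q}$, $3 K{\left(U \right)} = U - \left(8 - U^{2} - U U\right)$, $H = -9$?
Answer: $\frac{145}{102} \approx 1.4216$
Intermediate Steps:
$K{\left(U \right)} = - \frac{8}{3} + \frac{U}{3} + \frac{2 U^{2}}{3}$ ($K{\left(U \right)} = \frac{U - \left(8 - U^{2} - U U\right)}{3} = \frac{U + \left(\left(U^{2} + U^{2}\right) - 8\right)}{3} = \frac{U + \left(2 U^{2} - 8\right)}{3} = \frac{U + \left(-8 + 2 U^{2}\right)}{3} = \frac{-8 + U + 2 U^{2}}{3} = - \frac{8}{3} + \frac{U}{3} + \frac{2 U^{2}}{3}$)
$N{\left(Q,T \right)} = \frac{2 T}{Q}$ ($N{\left(Q,T \right)} = 2 \frac{T}{Q} = \frac{2 T}{Q}$)
$\frac{1}{N{\left(K{\left(H \right)},n{\left(17 \right)} \right)}} = \frac{1}{2 \cdot 17 \frac{1}{- \frac{8}{3} + \frac{1}{3} \left(-9\right) + \frac{2 \left(-9\right)^{2}}{3}}} = \frac{1}{2 \cdot 17 \frac{1}{- \frac{8}{3} - 3 + \frac{2}{3} \cdot 81}} = \frac{1}{2 \cdot 17 \frac{1}{- \frac{8}{3} - 3 + 54}} = \frac{1}{2 \cdot 17 \frac{1}{\frac{145}{3}}} = \frac{1}{2 \cdot 17 \cdot \frac{3}{145}} = \frac{1}{\frac{102}{145}} = \frac{145}{102}$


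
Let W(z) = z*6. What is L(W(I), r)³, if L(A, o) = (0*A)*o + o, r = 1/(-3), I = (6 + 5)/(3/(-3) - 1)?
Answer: -1/27 ≈ -0.037037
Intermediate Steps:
I = -11/2 (I = 11/(3*(-⅓) - 1) = 11/(-1 - 1) = 11/(-2) = 11*(-½) = -11/2 ≈ -5.5000)
W(z) = 6*z
r = -⅓ ≈ -0.33333
L(A, o) = o (L(A, o) = 0*o + o = 0 + o = o)
L(W(I), r)³ = (-⅓)³ = -1/27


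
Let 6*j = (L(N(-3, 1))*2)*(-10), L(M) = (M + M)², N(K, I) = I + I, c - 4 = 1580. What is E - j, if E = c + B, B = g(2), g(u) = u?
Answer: 4918/3 ≈ 1639.3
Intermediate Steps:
c = 1584 (c = 4 + 1580 = 1584)
B = 2
N(K, I) = 2*I
L(M) = 4*M² (L(M) = (2*M)² = 4*M²)
j = -160/3 (j = (((4*(2*1)²)*2)*(-10))/6 = (((4*2²)*2)*(-10))/6 = (((4*4)*2)*(-10))/6 = ((16*2)*(-10))/6 = (32*(-10))/6 = (⅙)*(-320) = -160/3 ≈ -53.333)
E = 1586 (E = 1584 + 2 = 1586)
E - j = 1586 - 1*(-160/3) = 1586 + 160/3 = 4918/3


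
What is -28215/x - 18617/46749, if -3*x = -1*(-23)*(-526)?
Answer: -4182297571/565569402 ≈ -7.3948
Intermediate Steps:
x = 12098/3 (x = -(-1*(-23))*(-526)/3 = -23*(-526)/3 = -⅓*(-12098) = 12098/3 ≈ 4032.7)
-28215/x - 18617/46749 = -28215/12098/3 - 18617/46749 = -28215*3/12098 - 18617*1/46749 = -84645/12098 - 18617/46749 = -4182297571/565569402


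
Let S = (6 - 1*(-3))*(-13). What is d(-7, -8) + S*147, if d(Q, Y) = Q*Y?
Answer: -17143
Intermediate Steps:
S = -117 (S = (6 + 3)*(-13) = 9*(-13) = -117)
d(-7, -8) + S*147 = -7*(-8) - 117*147 = 56 - 17199 = -17143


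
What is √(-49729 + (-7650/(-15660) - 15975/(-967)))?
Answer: 181*I*√42959127786/168258 ≈ 222.96*I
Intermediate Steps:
√(-49729 + (-7650/(-15660) - 15975/(-967))) = √(-49729 + (-7650*(-1/15660) - 15975*(-1/967))) = √(-49729 + (85/174 + 15975/967)) = √(-49729 + 2861845/168258) = √(-8364440237/168258) = 181*I*√42959127786/168258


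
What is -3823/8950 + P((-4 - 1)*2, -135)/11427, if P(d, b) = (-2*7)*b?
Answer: -8923307/34090550 ≈ -0.26175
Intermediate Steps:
P(d, b) = -14*b
-3823/8950 + P((-4 - 1)*2, -135)/11427 = -3823/8950 - 14*(-135)/11427 = -3823*1/8950 + 1890*(1/11427) = -3823/8950 + 630/3809 = -8923307/34090550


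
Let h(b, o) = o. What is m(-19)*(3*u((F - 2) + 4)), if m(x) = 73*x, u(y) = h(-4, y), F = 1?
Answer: -12483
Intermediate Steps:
u(y) = y
m(-19)*(3*u((F - 2) + 4)) = (73*(-19))*(3*((1 - 2) + 4)) = -4161*(-1 + 4) = -4161*3 = -1387*9 = -12483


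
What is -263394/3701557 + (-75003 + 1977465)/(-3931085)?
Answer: -8077495735824/14551135199345 ≈ -0.55511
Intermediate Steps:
-263394/3701557 + (-75003 + 1977465)/(-3931085) = -263394*1/3701557 + 1902462*(-1/3931085) = -263394/3701557 - 1902462/3931085 = -8077495735824/14551135199345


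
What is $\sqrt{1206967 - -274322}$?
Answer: $\sqrt{1481289} \approx 1217.1$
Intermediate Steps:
$\sqrt{1206967 - -274322} = \sqrt{1206967 + \left(-1262521 + 1536843\right)} = \sqrt{1206967 + 274322} = \sqrt{1481289}$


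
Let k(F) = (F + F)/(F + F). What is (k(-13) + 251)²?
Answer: 63504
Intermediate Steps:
k(F) = 1 (k(F) = (2*F)/((2*F)) = (2*F)*(1/(2*F)) = 1)
(k(-13) + 251)² = (1 + 251)² = 252² = 63504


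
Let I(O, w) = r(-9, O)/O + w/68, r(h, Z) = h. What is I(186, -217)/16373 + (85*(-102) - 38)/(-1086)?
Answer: 150271484389/18741256212 ≈ 8.0182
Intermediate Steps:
I(O, w) = -9/O + w/68
I(186, -217)/16373 + (85*(-102) - 38)/(-1086) = (-9/186 + (1/68)*(-217))/16373 + (85*(-102) - 38)/(-1086) = (-9*1/186 - 217/68)*(1/16373) + (-8670 - 38)*(-1/1086) = (-3/62 - 217/68)*(1/16373) - 8708*(-1/1086) = -6829/2108*1/16373 + 4354/543 = -6829/34514284 + 4354/543 = 150271484389/18741256212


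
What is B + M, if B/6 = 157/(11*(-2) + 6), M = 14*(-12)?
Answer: -1815/8 ≈ -226.88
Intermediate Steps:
M = -168
B = -471/8 (B = 6*(157/(11*(-2) + 6)) = 6*(157/(-22 + 6)) = 6*(157/(-16)) = 6*(157*(-1/16)) = 6*(-157/16) = -471/8 ≈ -58.875)
B + M = -471/8 - 168 = -1815/8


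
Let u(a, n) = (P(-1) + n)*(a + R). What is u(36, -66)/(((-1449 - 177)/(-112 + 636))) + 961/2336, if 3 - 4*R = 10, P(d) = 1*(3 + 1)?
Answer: 1300431245/1899168 ≈ 684.74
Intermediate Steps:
P(d) = 4 (P(d) = 1*4 = 4)
R = -7/4 (R = 3/4 - 1/4*10 = 3/4 - 5/2 = -7/4 ≈ -1.7500)
u(a, n) = (4 + n)*(-7/4 + a) (u(a, n) = (4 + n)*(a - 7/4) = (4 + n)*(-7/4 + a))
u(36, -66)/(((-1449 - 177)/(-112 + 636))) + 961/2336 = (-7 + 4*36 - 7/4*(-66) + 36*(-66))/(((-1449 - 177)/(-112 + 636))) + 961/2336 = (-7 + 144 + 231/2 - 2376)/((-1626/524)) + 961*(1/2336) = -4247/(2*((-1626*1/524))) + 961/2336 = -4247/(2*(-813/262)) + 961/2336 = -4247/2*(-262/813) + 961/2336 = 556357/813 + 961/2336 = 1300431245/1899168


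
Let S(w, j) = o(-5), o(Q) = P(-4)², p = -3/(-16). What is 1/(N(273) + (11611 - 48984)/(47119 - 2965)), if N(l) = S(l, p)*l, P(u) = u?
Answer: 44154/192827299 ≈ 0.00022898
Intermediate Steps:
p = 3/16 (p = -3*(-1/16) = 3/16 ≈ 0.18750)
o(Q) = 16 (o(Q) = (-4)² = 16)
S(w, j) = 16
N(l) = 16*l
1/(N(273) + (11611 - 48984)/(47119 - 2965)) = 1/(16*273 + (11611 - 48984)/(47119 - 2965)) = 1/(4368 - 37373/44154) = 1/(192827299/44154) = 44154/192827299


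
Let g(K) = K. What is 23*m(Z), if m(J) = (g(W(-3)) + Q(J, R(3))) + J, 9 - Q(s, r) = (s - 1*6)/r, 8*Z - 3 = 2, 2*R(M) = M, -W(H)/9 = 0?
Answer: 7291/24 ≈ 303.79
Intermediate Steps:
W(H) = 0 (W(H) = -9*0 = 0)
R(M) = M/2
Z = 5/8 (Z = 3/8 + (⅛)*2 = 3/8 + ¼ = 5/8 ≈ 0.62500)
Q(s, r) = 9 - (-6 + s)/r (Q(s, r) = 9 - (s - 1*6)/r = 9 - (s - 6)/r = 9 - (-6 + s)/r)
m(J) = 13 + J/3 (m(J) = (0 + (6 - J + 9*((½)*3))/(((½)*3))) + J = (0 + (6 - J + 9*(3/2))/(3/2)) + J = (0 + 2*(6 - J + 27/2)/3) + J = (0 + 2*(39/2 - J)/3) + J = (0 + (13 - 2*J/3)) + J = (13 - 2*J/3) + J = 13 + J/3)
23*m(Z) = 23*(13 + (⅓)*(5/8)) = 23*(13 + 5/24) = 23*(317/24) = 7291/24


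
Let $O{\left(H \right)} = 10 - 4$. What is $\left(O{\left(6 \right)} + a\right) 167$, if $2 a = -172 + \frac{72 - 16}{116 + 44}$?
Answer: $- \frac{533231}{40} \approx -13331.0$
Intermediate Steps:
$O{\left(H \right)} = 6$
$a = - \frac{3433}{40}$ ($a = \frac{-172 + \frac{72 - 16}{116 + 44}}{2} = \frac{-172 + \frac{56}{160}}{2} = \frac{-172 + 56 \cdot \frac{1}{160}}{2} = \frac{-172 + \frac{7}{20}}{2} = \frac{1}{2} \left(- \frac{3433}{20}\right) = - \frac{3433}{40} \approx -85.825$)
$\left(O{\left(6 \right)} + a\right) 167 = \left(6 - \frac{3433}{40}\right) 167 = \left(- \frac{3193}{40}\right) 167 = - \frac{533231}{40}$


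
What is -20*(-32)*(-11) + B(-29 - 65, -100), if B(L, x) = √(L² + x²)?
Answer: -7040 + 2*√4709 ≈ -6902.8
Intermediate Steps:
-20*(-32)*(-11) + B(-29 - 65, -100) = -20*(-32)*(-11) + √((-29 - 65)² + (-100)²) = 640*(-11) + √((-94)² + 10000) = -7040 + √(8836 + 10000) = -7040 + √18836 = -7040 + 2*√4709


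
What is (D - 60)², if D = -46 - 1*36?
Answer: 20164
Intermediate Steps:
D = -82 (D = -46 - 36 = -82)
(D - 60)² = (-82 - 60)² = (-142)² = 20164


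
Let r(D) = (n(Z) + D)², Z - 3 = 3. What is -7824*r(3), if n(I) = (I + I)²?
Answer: -169068816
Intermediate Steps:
Z = 6 (Z = 3 + 3 = 6)
n(I) = 4*I² (n(I) = (2*I)² = 4*I²)
r(D) = (144 + D)² (r(D) = (4*6² + D)² = (4*36 + D)² = (144 + D)²)
-7824*r(3) = -7824*(144 + 3)² = -7824*147² = -7824*21609 = -169068816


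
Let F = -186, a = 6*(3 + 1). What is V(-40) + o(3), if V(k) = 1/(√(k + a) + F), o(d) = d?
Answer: 51825/17306 - I/8653 ≈ 2.9946 - 0.00011557*I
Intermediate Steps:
a = 24 (a = 6*4 = 24)
V(k) = 1/(-186 + √(24 + k)) (V(k) = 1/(√(k + 24) - 186) = 1/(√(24 + k) - 186) = 1/(-186 + √(24 + k)))
V(-40) + o(3) = 1/(-186 + √(24 - 40)) + 3 = 1/(-186 + √(-16)) + 3 = 1/(-186 + 4*I) + 3 = (-186 - 4*I)/34612 + 3 = 3 + (-186 - 4*I)/34612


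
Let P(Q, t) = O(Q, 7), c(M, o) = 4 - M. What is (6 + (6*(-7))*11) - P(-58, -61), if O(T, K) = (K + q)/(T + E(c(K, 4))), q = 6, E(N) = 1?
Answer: -25979/57 ≈ -455.77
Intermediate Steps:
O(T, K) = (6 + K)/(1 + T) (O(T, K) = (K + 6)/(T + 1) = (6 + K)/(1 + T))
P(Q, t) = 13/(1 + Q) (P(Q, t) = (6 + 7)/(1 + Q) = 13/(1 + Q))
(6 + (6*(-7))*11) - P(-58, -61) = (6 + (6*(-7))*11) - 13/(1 - 58) = (6 - 42*11) - 13/(-57) = (6 - 462) - 13*(-1)/57 = -456 - 1*(-13/57) = -456 + 13/57 = -25979/57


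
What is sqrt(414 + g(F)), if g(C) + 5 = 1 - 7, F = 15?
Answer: sqrt(403) ≈ 20.075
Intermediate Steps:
g(C) = -11 (g(C) = -5 + (1 - 7) = -5 - 6 = -11)
sqrt(414 + g(F)) = sqrt(414 - 11) = sqrt(403)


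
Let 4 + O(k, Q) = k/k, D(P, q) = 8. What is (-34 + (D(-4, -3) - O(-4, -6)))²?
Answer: 529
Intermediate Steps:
O(k, Q) = -3 (O(k, Q) = -4 + k/k = -4 + 1 = -3)
(-34 + (D(-4, -3) - O(-4, -6)))² = (-34 + (8 - 1*(-3)))² = (-34 + (8 + 3))² = (-34 + 11)² = (-23)² = 529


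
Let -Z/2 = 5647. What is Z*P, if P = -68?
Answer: 767992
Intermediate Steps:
Z = -11294 (Z = -2*5647 = -11294)
Z*P = -11294*(-68) = 767992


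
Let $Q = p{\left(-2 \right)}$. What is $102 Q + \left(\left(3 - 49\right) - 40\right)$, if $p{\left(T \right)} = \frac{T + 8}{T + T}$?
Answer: $-239$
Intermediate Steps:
$p{\left(T \right)} = \frac{8 + T}{2 T}$
$Q = - \frac{3}{2}$ ($Q = \frac{8 - 2}{2 \left(-2\right)} = \frac{1}{2} \left(- \frac{1}{2}\right) 6 = - \frac{3}{2} \approx -1.5$)
$102 Q + \left(\left(3 - 49\right) - 40\right) = 102 \left(- \frac{3}{2}\right) + \left(\left(3 - 49\right) - 40\right) = -153 - 86 = -239$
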